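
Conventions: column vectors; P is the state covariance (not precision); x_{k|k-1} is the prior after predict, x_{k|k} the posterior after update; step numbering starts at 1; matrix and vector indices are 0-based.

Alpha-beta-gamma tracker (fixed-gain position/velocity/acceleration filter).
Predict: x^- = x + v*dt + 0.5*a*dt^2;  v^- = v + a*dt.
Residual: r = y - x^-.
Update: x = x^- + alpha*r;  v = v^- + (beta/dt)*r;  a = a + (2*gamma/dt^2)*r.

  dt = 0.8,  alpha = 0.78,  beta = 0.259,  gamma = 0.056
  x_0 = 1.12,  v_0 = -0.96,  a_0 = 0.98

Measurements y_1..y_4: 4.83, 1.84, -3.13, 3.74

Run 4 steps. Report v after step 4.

v_post = 1.5303

step 1: x_pred=0.6656  r=4.1644  x^+=3.9138  v^+=1.1722  a^+=1.7088
step 2: x_pred=5.3984  r=-3.5584  x^+=2.6229  v^+=1.3872  a^+=1.0860
step 3: x_pred=4.0801  r=-7.2101  x^+=-1.5438  v^+=-0.0782  a^+=-0.1757
step 4: x_pred=-1.6626  r=5.4026  x^+=2.5514  v^+=1.5303  a^+=0.7697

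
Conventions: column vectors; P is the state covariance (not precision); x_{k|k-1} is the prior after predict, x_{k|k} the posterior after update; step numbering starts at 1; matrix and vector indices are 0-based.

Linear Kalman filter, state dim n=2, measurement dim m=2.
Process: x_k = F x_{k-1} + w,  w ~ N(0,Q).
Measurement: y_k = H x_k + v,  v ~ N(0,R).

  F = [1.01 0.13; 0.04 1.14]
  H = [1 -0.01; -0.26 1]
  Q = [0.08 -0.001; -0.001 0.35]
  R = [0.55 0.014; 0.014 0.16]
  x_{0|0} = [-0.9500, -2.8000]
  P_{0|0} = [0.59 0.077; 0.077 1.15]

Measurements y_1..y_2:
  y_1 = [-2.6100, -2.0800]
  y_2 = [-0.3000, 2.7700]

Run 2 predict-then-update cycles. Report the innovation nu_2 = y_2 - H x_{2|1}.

step 1: x^-=[-1.3235, -3.2300]  P^-=[0.7215 0.2823; 0.2823 1.8525]  S=[1.2661 0.0909; 0.0909 1.9145]  K=[0.5660 0.0226; 0.1421 0.9225]  nu=[-1.3188, 0.8059]  x^+=[-2.0518, -2.6739]  P^+=[0.3126 0.0928; 0.0928 0.1737]
step 2: x^-=[-2.4199, -3.1304]  P^-=[0.4262 0.1447; 0.1447 0.5847]  S=[0.9733 0.0424; 0.0424 0.6983]  K=[0.4354 0.0221; 0.1088 0.7769]  nu=[2.0886, 5.2712]  x^+=[-1.3940, 1.1920]  P^+=[0.2405 0.0722; 0.0722 0.1446]

innov = [2.0886, 5.2712]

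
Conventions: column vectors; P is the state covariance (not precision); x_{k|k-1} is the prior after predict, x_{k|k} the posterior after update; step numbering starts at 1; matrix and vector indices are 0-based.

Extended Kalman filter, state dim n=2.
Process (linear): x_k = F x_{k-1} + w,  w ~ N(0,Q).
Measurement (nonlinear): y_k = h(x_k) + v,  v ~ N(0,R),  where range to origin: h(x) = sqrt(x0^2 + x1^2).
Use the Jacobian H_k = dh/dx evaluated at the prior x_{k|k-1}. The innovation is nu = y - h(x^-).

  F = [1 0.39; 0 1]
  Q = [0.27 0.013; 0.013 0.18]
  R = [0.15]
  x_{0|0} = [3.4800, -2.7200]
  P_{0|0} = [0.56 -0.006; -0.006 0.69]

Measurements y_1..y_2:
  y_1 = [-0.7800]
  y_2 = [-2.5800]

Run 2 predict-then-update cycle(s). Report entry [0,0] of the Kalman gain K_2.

K[0,0] = 0.8127

step 1: x^-=[2.4192, -2.7200]  P^-=[0.9303 0.2761; 0.2761 0.8700]  H_jac=[0.6646 -0.7472]  S=[0.7724]  K=[0.5333; -0.6041]  nu=[-4.4202]  x^+=[0.0619, -0.0499]  P^+=[0.7106 0.5249; 0.5249 0.5881]
step 2: x^-=[0.0424, -0.0499]  P^-=[1.4795 0.7673; 0.7673 0.7681]  H_jac=[0.6475 -0.7621]  S=[0.4591]  K=[0.8127; -0.1930]  nu=[-2.6455]  x^+=[-2.1076, 0.4607]  P^+=[1.1762 0.8393; 0.8393 0.7510]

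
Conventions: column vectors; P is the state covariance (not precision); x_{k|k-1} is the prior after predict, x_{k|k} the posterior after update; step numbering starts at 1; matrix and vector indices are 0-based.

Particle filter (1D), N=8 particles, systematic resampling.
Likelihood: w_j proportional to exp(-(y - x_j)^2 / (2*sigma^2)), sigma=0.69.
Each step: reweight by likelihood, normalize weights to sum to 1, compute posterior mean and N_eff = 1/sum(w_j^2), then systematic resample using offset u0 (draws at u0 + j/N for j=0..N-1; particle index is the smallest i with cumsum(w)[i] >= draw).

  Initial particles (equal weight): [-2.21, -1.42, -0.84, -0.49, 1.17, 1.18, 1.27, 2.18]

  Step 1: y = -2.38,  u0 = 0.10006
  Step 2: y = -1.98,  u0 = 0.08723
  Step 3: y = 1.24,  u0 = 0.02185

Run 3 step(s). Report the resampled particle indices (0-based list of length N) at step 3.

step 1: w=[0.6661, 0.2609, 0.0569, 0.0161, 0.0000, 0.0000, 0.0000, 0.0000]  mean=-1.8982  Neff=1.9408  idx=[0, 0, 0, 0, 0, 1, 1, 2]
step 2: w=[0.1473, 0.1473, 0.1473, 0.1473, 0.1473, 0.1120, 0.1120, 0.0398]  mean=-1.9786  Neff=7.4030  idx=[0, 1, 2, 3, 3, 4, 5, 7]
step 3: w=[0.0003, 0.0003, 0.0003, 0.0003, 0.0003, 0.0003, 0.0527, 0.9453]  mean=-0.8733  Neff=1.1155  idx=[6, 7, 7, 7, 7, 7, 7, 7]

resampled_idx = [6, 7, 7, 7, 7, 7, 7, 7]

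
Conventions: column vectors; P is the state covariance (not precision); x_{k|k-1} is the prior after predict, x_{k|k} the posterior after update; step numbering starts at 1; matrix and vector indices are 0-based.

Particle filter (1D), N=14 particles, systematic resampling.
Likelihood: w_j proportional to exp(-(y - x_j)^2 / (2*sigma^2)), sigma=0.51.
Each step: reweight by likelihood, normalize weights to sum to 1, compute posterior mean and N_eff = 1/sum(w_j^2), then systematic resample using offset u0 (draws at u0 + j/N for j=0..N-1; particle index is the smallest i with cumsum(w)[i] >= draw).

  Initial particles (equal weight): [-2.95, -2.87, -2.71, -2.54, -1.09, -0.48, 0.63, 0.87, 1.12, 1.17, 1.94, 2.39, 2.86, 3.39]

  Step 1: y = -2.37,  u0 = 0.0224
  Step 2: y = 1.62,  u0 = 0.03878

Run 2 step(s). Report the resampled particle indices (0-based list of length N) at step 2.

step 1: w=[0.1786, 0.2109, 0.2730, 0.3225, 0.0146, 0.0004, 0.0000, 0.0000, 0.0000, 0.0000, 0.0000, 0.0000, 0.0000, 0.0000]  mean=-2.7073  Neff=3.9193  idx=[0, 0, 0, 1, 1, 1, 2, 2, 2, 3, 3, 3, 3, 3]
step 2: w=[0.0002, 0.0002, 0.0002, 0.0008, 0.0008, 0.0008, 0.0120, 0.0120, 0.0120, 0.1922, 0.1922, 0.1922, 0.1922, 0.1922]  mean=-2.5471  Neff=5.4008  idx=[8, 9, 9, 10, 10, 10, 11, 11, 11, 12, 12, 13, 13, 13]

resampled_idx = [8, 9, 9, 10, 10, 10, 11, 11, 11, 12, 12, 13, 13, 13]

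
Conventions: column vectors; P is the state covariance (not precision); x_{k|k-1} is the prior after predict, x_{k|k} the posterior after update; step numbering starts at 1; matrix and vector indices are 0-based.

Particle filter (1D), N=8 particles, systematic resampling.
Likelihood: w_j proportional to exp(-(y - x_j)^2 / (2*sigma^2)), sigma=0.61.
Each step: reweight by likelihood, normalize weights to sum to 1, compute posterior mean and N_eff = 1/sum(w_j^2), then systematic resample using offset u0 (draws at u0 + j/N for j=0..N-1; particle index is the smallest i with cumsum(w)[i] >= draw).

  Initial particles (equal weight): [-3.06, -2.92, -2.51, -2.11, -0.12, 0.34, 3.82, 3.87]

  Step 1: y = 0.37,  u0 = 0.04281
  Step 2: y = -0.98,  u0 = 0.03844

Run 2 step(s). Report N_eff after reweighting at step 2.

step 1: w=[0.0000, 0.0000, 0.0000, 0.0001, 0.4203, 0.5796, 0.0000, 0.0000]  mean=0.1463  Neff=1.9511  idx=[4, 4, 4, 4, 5, 5, 5, 5]
step 2: w=[0.1984, 0.1984, 0.1984, 0.1984, 0.0516, 0.0516, 0.0516, 0.0516]  mean=-0.0251  Neff=5.9476  idx=[0, 0, 1, 2, 2, 3, 3, 6]

N_eff = 5.9476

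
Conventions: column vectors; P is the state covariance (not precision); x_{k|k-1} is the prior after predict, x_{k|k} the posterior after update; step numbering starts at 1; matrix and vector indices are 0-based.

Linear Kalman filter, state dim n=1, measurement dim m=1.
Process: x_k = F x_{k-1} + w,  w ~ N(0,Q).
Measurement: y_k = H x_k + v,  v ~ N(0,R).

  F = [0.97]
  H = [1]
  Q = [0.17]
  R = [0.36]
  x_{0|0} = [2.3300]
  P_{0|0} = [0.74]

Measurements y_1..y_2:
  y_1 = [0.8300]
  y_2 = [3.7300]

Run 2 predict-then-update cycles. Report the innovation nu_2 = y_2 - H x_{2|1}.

step 1: x^-=[2.2601]  P^-=[0.8663]  S=[1.2263]  K=[0.7064]  nu=[-1.4301]  x^+=[1.2498]  P^+=[0.2543]
step 2: x^-=[1.2123]  P^-=[0.4093]  S=[0.7693]  K=[0.5320]  nu=[2.5177]  x^+=[2.5518]  P^+=[0.1915]

innov = [2.5177]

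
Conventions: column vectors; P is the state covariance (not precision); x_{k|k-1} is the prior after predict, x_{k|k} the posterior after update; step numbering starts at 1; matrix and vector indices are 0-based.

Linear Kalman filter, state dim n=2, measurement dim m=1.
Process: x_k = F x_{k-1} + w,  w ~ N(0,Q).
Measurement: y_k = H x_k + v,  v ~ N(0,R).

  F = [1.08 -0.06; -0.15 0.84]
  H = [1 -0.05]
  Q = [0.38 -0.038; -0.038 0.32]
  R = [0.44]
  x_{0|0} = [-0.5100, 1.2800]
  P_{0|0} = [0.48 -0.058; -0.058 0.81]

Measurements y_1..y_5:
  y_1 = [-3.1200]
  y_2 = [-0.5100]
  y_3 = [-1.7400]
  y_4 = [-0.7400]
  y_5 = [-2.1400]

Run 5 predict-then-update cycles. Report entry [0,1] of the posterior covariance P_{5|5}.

step 1: x^-=[-0.6276, 1.1517]  P^-=[0.9503 -0.2097; -0.2097 0.9170]  S=[1.4136]  K=[0.6797; -0.1808]  nu=[-2.4348]  x^+=[-2.2825, 1.5919]  P^+=[0.2973 -0.0360; -0.0360 0.8707]
step 2: x^-=[-2.5606, 1.6796]  P^-=[0.7345 -0.1630; -0.1630 0.9502]  S=[1.1932]  K=[0.6224; -0.1765]  nu=[2.1346]  x^+=[-1.2320, 1.3029]  P^+=[0.2723 -0.0320; -0.0320 0.9130]
step 3: x^-=[-1.4087, 1.2793]  P^-=[0.7050 -0.1574; -0.1574 0.9784]  S=[1.1632]  K=[0.6129; -0.1774]  nu=[-0.2673]  x^+=[-1.5726, 1.3267]  P^+=[0.2681 -0.0310; -0.0310 0.9418]
step 4: x^-=[-1.7780, 1.3503]  P^-=[0.7001 -0.1573; -0.1573 0.9984]  S=[1.1584]  K=[0.6112; -0.1789]  nu=[1.1055]  x^+=[-1.1023, 1.1526]  P^+=[0.2674 -0.0306; -0.0306 0.9613]
step 5: x^-=[-1.2596, 1.1335]  P^-=[0.6993 -0.1578; -0.1578 1.0120]  S=[1.1576]  K=[0.6109; -0.1801]  nu=[-0.8237]  x^+=[-1.7628, 1.2818]  P^+=[0.2673 -0.0305; -0.0305 0.9745]

P_post[0,1] = -0.0305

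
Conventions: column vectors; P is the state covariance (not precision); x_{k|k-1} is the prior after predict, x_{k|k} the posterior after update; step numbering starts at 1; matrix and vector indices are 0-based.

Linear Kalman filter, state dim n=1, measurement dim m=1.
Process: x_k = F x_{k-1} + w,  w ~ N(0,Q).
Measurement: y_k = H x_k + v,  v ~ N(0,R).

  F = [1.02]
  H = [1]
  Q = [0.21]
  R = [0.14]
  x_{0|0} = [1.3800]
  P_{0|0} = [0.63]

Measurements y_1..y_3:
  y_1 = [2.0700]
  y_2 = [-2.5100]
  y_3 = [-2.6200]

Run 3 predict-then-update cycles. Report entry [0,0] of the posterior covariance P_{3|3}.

P_post[0,0] = 0.0967

step 1: x^-=[1.4076]  P^-=[0.8655]  S=[1.0055]  K=[0.8608]  nu=[0.6624]  x^+=[1.9778]  P^+=[0.1205]
step 2: x^-=[2.0173]  P^-=[0.3354]  S=[0.4754]  K=[0.7055]  nu=[-4.5273]  x^+=[-1.1767]  P^+=[0.0988]
step 3: x^-=[-1.2002]  P^-=[0.3128]  S=[0.4528]  K=[0.6908]  nu=[-1.4198]  x^+=[-2.1810]  P^+=[0.0967]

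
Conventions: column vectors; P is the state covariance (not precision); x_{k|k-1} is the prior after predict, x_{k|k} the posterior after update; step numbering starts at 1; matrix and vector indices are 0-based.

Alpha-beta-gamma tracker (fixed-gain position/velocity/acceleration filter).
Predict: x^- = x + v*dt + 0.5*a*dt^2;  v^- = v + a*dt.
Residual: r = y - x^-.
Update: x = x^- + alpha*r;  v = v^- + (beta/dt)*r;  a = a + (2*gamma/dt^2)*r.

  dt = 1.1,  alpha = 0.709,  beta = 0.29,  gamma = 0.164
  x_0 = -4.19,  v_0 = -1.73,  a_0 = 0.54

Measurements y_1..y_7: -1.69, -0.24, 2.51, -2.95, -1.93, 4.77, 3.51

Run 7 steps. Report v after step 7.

step 1: x_pred=-5.7663  r=4.0763  x^+=-2.8762  v^+=-0.0613  a^+=1.6450
step 2: x_pred=-1.9485  r=1.7085  x^+=-0.7372  v^+=2.1986  a^+=2.1081
step 3: x_pred=2.9566  r=-0.4466  x^+=2.6400  v^+=4.3997  a^+=1.9870
step 4: x_pred=8.6818  r=-11.6318  x^+=0.4349  v^+=3.5189  a^+=-1.1661
step 5: x_pred=3.6002  r=-5.5302  x^+=-0.3207  v^+=0.7783  a^+=-2.6651
step 6: x_pred=-1.0770  r=5.8470  x^+=3.0685  v^+=-0.6119  a^+=-1.0802
step 7: x_pred=1.7419  r=1.7681  x^+=2.9955  v^+=-1.3339  a^+=-0.6009

v_post = -1.3339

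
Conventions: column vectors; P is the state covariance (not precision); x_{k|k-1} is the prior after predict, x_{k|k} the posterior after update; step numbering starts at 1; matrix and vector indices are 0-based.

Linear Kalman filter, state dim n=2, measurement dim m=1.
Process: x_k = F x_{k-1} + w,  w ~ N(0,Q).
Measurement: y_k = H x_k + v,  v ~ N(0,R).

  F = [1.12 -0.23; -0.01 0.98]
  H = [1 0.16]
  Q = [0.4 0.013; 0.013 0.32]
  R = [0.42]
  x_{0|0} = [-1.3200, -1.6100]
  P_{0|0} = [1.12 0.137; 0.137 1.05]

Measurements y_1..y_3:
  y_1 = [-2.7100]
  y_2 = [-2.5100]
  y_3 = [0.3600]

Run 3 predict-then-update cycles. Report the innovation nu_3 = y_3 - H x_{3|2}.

innov = [2.7117]

step 1: x^-=[-1.1081, -1.5646]  P^-=[1.7899 -0.0855; -0.0855 1.3258]  S=[2.2165]  K=[0.8014; 0.0571]  nu=[-1.3516]  x^+=[-2.1912, -1.6418]  P^+=[0.3665 -0.1870; -0.1870 1.3186]
step 2: x^-=[-2.0765, -1.5871]  P^-=[1.0258 -0.4940; -0.4940 1.5901]  S=[1.3285]  K=[0.7127; -0.1803]  nu=[-0.1795]  x^+=[-2.2045, -1.5547]  P^+=[0.3511 -0.3232; -0.3232 1.5469]
step 3: x^-=[-2.1115, -1.5015]  P^-=[1.0887 -0.6951; -0.6951 1.8120]  S=[1.3327]  K=[0.7335; -0.3041]  nu=[2.7117]  x^+=[-0.1224, -2.3261]  P^+=[0.3717 -0.3979; -0.3979 1.6888]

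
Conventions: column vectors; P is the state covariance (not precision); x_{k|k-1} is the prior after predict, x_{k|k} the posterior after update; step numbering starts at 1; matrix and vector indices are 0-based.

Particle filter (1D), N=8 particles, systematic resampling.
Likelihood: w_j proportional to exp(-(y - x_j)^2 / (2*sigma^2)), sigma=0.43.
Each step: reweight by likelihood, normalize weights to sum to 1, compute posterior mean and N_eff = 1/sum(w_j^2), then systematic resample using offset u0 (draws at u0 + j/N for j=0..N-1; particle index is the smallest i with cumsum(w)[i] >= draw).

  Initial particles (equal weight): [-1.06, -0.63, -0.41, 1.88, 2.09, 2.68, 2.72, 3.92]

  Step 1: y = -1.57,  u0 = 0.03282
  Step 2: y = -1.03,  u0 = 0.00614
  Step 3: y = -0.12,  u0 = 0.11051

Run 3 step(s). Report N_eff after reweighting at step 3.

N_eff = 8.0000

step 1: w=[0.8075, 0.1496, 0.0429, 0.0000, 0.0000, 0.0000, 0.0000, 0.0000]  mean=-0.9678  Neff=1.4786  idx=[0, 0, 0, 0, 0, 0, 0, 1]
step 2: w=[0.1307, 0.1307, 0.1307, 0.1307, 0.1307, 0.1307, 0.1307, 0.0850]  mean=-1.0234  Neff=7.8847  idx=[0, 1, 1, 2, 3, 4, 5, 6]
step 3: w=[0.1250, 0.1250, 0.1250, 0.1250, 0.1250, 0.1250, 0.1250, 0.1250]  mean=-1.0600  Neff=8.0000  idx=[0, 1, 2, 3, 4, 5, 6, 7]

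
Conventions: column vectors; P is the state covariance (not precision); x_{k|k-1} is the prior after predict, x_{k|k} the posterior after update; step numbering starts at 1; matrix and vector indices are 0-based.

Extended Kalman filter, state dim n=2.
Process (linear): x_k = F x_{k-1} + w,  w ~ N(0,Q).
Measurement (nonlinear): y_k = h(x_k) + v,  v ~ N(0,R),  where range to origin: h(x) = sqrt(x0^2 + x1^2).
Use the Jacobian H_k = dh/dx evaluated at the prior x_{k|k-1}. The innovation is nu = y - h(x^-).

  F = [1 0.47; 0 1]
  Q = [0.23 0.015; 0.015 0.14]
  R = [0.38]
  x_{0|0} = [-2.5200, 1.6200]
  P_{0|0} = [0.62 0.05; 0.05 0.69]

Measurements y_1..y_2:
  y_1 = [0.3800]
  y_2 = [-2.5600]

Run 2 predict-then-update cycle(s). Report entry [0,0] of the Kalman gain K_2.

step 1: x^-=[-1.7586, 1.6200]  P^-=[1.0494 0.3893; 0.3893 0.8300]  H_jac=[-0.7355 0.6775]  S=[0.9407]  K=[-0.5401; 0.2934]  nu=[-2.0110]  x^+=[-0.6724, 1.0299]  P^+=[0.7750 0.5384; 0.5384 0.7490]
step 2: x^-=[-0.1884, 1.0299]  P^-=[1.6765 0.9054; 0.9054 0.8890]  H_jac=[-0.1799 0.9837]  S=[0.9740]  K=[0.6047; 0.7306]  nu=[-3.6070]  x^+=[-2.3696, -1.6053]  P^+=[1.3203 0.4751; 0.4751 0.3691]

K[0,0] = 0.6047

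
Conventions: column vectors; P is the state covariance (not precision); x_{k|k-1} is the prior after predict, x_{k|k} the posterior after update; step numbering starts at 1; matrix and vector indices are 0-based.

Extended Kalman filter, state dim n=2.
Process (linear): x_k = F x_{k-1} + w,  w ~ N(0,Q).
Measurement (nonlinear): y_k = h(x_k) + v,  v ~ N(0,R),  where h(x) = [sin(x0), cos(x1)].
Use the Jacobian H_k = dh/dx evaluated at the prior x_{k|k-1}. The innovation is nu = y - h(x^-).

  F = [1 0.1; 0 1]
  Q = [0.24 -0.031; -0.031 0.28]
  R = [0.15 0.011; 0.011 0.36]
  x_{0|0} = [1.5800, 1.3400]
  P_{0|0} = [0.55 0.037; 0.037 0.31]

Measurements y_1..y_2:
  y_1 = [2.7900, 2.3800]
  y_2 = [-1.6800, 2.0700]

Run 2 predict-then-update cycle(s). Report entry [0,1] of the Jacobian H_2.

H_jac[0,1] = 0.0000

step 1: x^-=[1.7140, 1.3400]  P^-=[0.8005 0.0370; 0.0370 0.5900]  H_jac=[-0.1427 0.0000; 0.0000 -0.9735]  S=[0.1663 0.0161; 0.0161 0.9191]  K=[-0.6843 -0.0272; 0.0289 -0.6254]  nu=[1.8002, 2.1512]  x^+=[0.4236, 0.0467]  P^+=[0.7213 0.0178; 0.0178 0.2309]
step 2: x^-=[0.4283, 0.0467]  P^-=[0.9672 0.0099; 0.0099 0.5109]  H_jac=[0.9097 0.0000; 0.0000 -0.0467]  S=[0.9504 0.0106; 0.0106 0.3611]  K=[0.9261 -0.0284; 0.0102 -0.0664]  nu=[-2.0953, 1.0711]  x^+=[-1.5426, -0.0457]  P^+=[0.1524 0.0009; 0.0009 0.5093]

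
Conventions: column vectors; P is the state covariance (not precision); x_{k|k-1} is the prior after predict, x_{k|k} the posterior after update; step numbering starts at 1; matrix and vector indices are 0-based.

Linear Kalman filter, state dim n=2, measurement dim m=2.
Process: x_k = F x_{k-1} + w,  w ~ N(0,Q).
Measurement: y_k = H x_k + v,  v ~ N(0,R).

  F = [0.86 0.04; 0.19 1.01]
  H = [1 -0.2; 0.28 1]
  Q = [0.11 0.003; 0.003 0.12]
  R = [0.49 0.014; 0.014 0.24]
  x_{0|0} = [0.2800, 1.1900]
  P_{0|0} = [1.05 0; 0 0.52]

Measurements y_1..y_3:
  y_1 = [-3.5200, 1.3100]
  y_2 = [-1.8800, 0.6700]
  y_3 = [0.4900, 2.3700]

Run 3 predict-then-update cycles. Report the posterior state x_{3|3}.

x_post = [-0.4054, 1.7085]

step 1: x^-=[0.2884, 1.2551]  P^-=[0.8874 0.1956; 0.1956 0.6884]  S=[1.3267 0.3094; 0.3094 1.1075]  K=[0.5839 0.2378; -0.1207 0.7047]  nu=[-3.5574, -0.0259]  x^+=[-1.7950, 1.6663]  P^+=[0.2865 -0.0150; -0.0150 0.1716]
step 2: x^-=[-1.4771, 1.3419]  P^-=[0.3211 0.0436; 0.0436 0.2997]  S=[0.8056 0.0852; 0.0852 0.5893]  K=[0.3694 0.1732; -0.0774 0.5405]  nu=[-0.1346, -0.2584]  x^+=[-1.5715, 1.2127]  P^+=[0.1826 -0.0044; -0.0044 0.1299]
step 3: x^-=[-1.3030, 0.9263]  P^-=[0.2449 0.0342; 0.0342 0.2574]  S=[0.7315 0.0634; 0.0634 0.5358]  K=[0.3120 0.1550; -0.0675 0.5063]  nu=[1.9783, 1.8086]  x^+=[-0.4054, 1.7085]  P^+=[0.1547 -0.0018; -0.0018 0.1211]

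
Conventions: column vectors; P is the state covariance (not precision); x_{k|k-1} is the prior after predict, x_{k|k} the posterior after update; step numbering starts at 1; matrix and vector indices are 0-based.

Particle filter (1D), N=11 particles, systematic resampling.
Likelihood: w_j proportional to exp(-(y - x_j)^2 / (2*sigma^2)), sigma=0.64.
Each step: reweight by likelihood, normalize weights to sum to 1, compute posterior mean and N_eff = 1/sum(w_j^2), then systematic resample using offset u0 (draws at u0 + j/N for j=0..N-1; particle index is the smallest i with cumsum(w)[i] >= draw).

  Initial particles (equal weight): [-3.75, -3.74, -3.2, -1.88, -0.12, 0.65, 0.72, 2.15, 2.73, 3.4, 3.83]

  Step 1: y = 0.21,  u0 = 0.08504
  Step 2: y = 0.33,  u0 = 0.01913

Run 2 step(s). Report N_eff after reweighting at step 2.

step 1: w=[0.0000, 0.0000, 0.0000, 0.0020, 0.3635, 0.3278, 0.3023, 0.0042, 0.0002, 0.0000, 0.0000]  mean=0.3928  Neff=3.0211  idx=[4, 4, 4, 4, 5, 5, 5, 6, 6, 6, 6]
step 2: w=[0.0859, 0.0859, 0.0859, 0.0859, 0.0970, 0.0970, 0.0970, 0.0913, 0.0913, 0.0913, 0.0913]  mean=0.4111  Neff=10.9741  idx=[0, 1, 2, 3, 4, 5, 6, 7, 8, 9, 10]

N_eff = 10.9741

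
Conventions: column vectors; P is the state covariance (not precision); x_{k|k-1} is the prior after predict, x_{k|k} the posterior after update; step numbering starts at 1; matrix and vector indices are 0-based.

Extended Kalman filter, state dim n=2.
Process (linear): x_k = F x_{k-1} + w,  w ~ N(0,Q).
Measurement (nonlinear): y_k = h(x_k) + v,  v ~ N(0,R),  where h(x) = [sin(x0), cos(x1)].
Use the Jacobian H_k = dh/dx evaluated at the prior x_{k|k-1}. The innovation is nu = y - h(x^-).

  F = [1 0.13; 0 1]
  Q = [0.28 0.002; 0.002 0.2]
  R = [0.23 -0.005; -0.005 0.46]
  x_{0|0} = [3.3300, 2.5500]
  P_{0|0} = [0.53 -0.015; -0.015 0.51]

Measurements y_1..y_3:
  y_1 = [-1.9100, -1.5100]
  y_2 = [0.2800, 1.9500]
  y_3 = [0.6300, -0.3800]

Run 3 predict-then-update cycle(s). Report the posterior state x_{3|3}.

x_post = [6.7596, 2.2928]

step 1: x^-=[3.6615, 2.5500]  P^-=[0.8147 0.0533; 0.0533 0.7100]  H_jac=[-0.8679 0.0000; 0.0000 -0.5577]  S=[0.8436 0.0208; 0.0208 0.6808]  K=[-0.8377 -0.0181; -0.0405 -0.5803]  nu=[-1.4132, -0.6799]  x^+=[4.8576, 3.0019]  P^+=[0.2219 0.0074; 0.0074 0.4783]
step 2: x^-=[5.2478, 3.0019]  P^-=[0.5119 0.0716; 0.0716 0.6783]  H_jac=[0.5102 0.0000; 0.0000 -0.1393]  S=[0.3633 -0.0101; -0.0101 0.4732]  K=[0.7188 -0.0057; 0.0951 -0.1976]  nu=[1.1400, 2.9403]  x^+=[6.0504, 2.5292]  P^+=[0.3241 0.0448; 0.0448 0.6562]
step 3: x^-=[6.3792, 2.5292]  P^-=[0.6268 0.1321; 0.1321 0.8562]  H_jac=[0.9954 0.0000; 0.0000 -0.5749]  S=[0.8511 -0.0806; -0.0806 0.7429]  K=[0.7310 -0.0229; 0.0927 -0.6524]  nu=[0.5341, 0.4383]  x^+=[6.7596, 2.2928]  P^+=[0.1690 0.0247; 0.0247 0.5229]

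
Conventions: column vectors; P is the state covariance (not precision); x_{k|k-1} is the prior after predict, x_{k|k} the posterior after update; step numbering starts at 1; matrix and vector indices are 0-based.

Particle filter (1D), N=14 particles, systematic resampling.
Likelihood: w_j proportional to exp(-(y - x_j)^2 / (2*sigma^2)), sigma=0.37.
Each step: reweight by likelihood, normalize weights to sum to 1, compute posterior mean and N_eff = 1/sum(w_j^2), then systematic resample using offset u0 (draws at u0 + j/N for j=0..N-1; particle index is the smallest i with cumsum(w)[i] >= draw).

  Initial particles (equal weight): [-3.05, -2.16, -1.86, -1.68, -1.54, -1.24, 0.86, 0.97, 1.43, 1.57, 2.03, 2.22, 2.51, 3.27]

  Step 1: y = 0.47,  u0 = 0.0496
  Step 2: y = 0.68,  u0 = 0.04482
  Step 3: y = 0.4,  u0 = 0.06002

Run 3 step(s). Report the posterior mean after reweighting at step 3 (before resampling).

post_mean = 0.8895

step 1: w=[0.0000, 0.0000, 0.0000, 0.0000, 0.0000, 0.0000, 0.5615, 0.3927, 0.0338, 0.0118, 0.0001, 0.0000, 0.0000, 0.0000]  mean=0.9310  Neff=2.1239  idx=[6, 6, 6, 6, 6, 6, 6, 6, 7, 7, 7, 7, 7, 8]
step 2: w=[0.0814, 0.0814, 0.0814, 0.0814, 0.0814, 0.0814, 0.0814, 0.0814, 0.0674, 0.0674, 0.0674, 0.0674, 0.0674, 0.0117]  mean=0.9038  Neff=13.1807  idx=[0, 1, 2, 3, 4, 4, 5, 6, 7, 8, 9, 10, 11, 12]
step 3: w=[0.0813, 0.0813, 0.0813, 0.0813, 0.0813, 0.0813, 0.0813, 0.0813, 0.0813, 0.0537, 0.0537, 0.0537, 0.0537, 0.0537]  mean=0.8895  Neff=13.5380  idx=[0, 1, 2, 3, 4, 5, 6, 6, 7, 8, 9, 11, 12, 13]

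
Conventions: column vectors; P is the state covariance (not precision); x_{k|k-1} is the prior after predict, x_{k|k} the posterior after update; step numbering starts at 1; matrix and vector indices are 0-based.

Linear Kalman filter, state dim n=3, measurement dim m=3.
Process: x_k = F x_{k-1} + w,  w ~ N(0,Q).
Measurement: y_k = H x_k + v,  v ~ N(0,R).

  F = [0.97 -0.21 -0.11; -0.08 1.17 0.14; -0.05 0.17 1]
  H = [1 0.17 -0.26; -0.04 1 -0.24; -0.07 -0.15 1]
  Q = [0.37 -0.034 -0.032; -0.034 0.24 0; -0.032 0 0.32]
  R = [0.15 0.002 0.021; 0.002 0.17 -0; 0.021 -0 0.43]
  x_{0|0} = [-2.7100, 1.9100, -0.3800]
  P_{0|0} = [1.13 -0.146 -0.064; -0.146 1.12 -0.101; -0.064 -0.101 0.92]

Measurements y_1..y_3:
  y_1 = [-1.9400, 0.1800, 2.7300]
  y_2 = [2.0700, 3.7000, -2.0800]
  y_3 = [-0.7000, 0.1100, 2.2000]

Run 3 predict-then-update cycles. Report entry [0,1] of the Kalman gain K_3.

K[0,1] = -0.1279

step 1: x^-=[-2.9880, 2.3983, 0.0802]  P^-=[1.5622 -0.5725 -0.2929; -0.5725 1.7941 0.2516; -0.2929 0.2516 1.2497]  S=[1.7840 -0.2545 -0.6120; -0.2545 1.9580 -0.2606; -0.6120 -0.2606 1.6813]  K=[0.8775 -0.1602 0.1064; -0.0027 0.9174 0.1546; -0.0656 0.0686 0.7198]  nu=[0.6611, -2.3186, 2.8004]  x^+=[-1.7385, 0.7025, 1.8936]  P^+=[0.1532 -0.0014 0.0747; -0.0014 0.1782 0.0931; 0.0747 0.0931 0.3273]
step 2: x^-=[-2.0422, 1.2262, 2.0999]  P^-=[0.5149 -0.1003 -0.0305; -0.1003 0.5205 0.1866; -0.0305 0.1866 0.6771]  S=[0.6910 -0.0366 -0.1801; -0.0366 0.6481 -0.0387; -0.1801 -0.0387 1.0675]  K=[0.7441 -0.1288 0.0727; -0.0130 0.7473 0.1331; -0.0937 0.0694 0.5967]  nu=[4.4497, 2.8961, -4.1390]  x^+=[0.5949, 2.7816, -0.5859]  P^+=[0.1277 -0.0020 0.0555; -0.0020 0.1458 0.0787; 0.0555 0.0787 0.2703]
step 3: x^-=[0.0574, 3.1248, -0.1428]  P^-=[0.4924 -0.0906 -0.0373; -0.0906 0.4706 0.1566; -0.0373 0.1566 0.6161]  S=[0.6724 -0.0278 -0.1763; -0.0278 0.6083 -0.0481; -0.1763 -0.0481 1.0154]  K=[0.7354 -0.1279 0.0643; -0.0140 0.7270 0.1230; -0.1020 0.0574 0.5712]  nu=[-1.3257, -3.0468, 2.8156]  x^+=[-0.3468, 1.2747, 1.4257]  P^+=[0.1253 -0.0029 0.0514; -0.0029 0.1411 0.0736; 0.0514 0.0736 0.2581]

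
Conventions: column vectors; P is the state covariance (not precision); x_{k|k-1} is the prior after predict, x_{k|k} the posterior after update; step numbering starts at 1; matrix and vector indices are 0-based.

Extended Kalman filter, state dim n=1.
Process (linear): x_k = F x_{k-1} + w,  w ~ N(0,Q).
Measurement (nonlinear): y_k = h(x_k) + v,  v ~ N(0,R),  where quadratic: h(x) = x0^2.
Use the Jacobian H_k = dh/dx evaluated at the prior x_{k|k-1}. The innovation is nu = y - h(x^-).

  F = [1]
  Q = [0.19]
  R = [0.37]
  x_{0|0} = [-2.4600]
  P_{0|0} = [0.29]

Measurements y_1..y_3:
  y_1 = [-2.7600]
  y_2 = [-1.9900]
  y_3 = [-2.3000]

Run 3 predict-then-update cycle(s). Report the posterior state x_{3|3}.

step 1: x^-=[-2.4600]  P^-=[0.4800]  H_jac=[-4.9200]  S=[11.9891]  K=[-0.1970]  nu=[-8.8116]  x^+=[-0.7243]  P^+=[0.0148]
step 2: x^-=[-0.7243]  P^-=[0.2048]  H_jac=[-1.4486]  S=[0.7998]  K=[-0.3710]  nu=[-2.5146]  x^+=[0.2085]  P^+=[0.0948]
step 3: x^-=[0.2085]  P^-=[0.2848]  H_jac=[0.4171]  S=[0.4195]  K=[0.2831]  nu=[-2.3435]  x^+=[-0.4549]  P^+=[0.2511]

x_post = [-0.4549]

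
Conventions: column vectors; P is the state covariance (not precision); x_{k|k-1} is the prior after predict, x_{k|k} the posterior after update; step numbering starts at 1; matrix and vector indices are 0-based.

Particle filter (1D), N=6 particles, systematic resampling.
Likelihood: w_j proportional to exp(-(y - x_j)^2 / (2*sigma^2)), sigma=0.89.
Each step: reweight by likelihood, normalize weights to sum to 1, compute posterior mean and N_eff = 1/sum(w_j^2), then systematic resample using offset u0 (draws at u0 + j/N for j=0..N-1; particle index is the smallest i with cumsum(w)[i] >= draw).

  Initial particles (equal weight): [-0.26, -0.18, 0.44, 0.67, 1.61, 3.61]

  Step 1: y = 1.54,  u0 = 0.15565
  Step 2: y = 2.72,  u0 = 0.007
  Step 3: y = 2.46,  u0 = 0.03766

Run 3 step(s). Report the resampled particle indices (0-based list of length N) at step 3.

step 1: w=[0.0532, 0.0635, 0.1914, 0.2548, 0.4096, 0.0275]  mean=0.9884  Neff=3.6103  idx=[2, 3, 3, 4, 4, 5]
step 2: w=[0.0221, 0.0414, 0.0414, 0.2696, 0.2696, 0.3560]  mean=2.2184  Neff=3.6228  idx=[0, 3, 3, 4, 5, 5]
step 3: w=[0.0267, 0.2227, 0.2227, 0.2227, 0.1525, 0.1525]  mean=2.1888  Neff=5.1000  idx=[1, 1, 2, 3, 4, 5]

resampled_idx = [1, 1, 2, 3, 4, 5]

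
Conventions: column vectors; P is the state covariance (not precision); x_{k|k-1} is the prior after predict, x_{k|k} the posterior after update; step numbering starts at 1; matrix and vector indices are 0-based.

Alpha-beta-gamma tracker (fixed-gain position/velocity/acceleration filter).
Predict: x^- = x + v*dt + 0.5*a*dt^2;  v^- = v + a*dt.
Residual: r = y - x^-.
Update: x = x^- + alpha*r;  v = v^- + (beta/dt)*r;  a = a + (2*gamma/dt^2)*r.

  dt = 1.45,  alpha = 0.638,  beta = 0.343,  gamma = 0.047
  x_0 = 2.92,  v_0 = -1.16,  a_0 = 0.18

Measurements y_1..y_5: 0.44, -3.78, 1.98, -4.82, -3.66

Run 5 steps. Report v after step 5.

step 1: x_pred=1.4272  r=-0.9872  x^+=0.7974  v^+=-1.1325  a^+=0.1359
step 2: x_pred=-0.7020  r=-3.0780  x^+=-2.6658  v^+=-1.6636  a^+=-0.0018
step 3: x_pred=-5.0799  r=7.0599  x^+=-0.5757  v^+=0.0038  a^+=0.3139
step 4: x_pred=-0.2401  r=-4.5799  x^+=-3.1621  v^+=-0.6244  a^+=0.1091
step 5: x_pred=-3.9527  r=0.2927  x^+=-3.7660  v^+=-0.3969  a^+=0.1222

v_post = -0.3969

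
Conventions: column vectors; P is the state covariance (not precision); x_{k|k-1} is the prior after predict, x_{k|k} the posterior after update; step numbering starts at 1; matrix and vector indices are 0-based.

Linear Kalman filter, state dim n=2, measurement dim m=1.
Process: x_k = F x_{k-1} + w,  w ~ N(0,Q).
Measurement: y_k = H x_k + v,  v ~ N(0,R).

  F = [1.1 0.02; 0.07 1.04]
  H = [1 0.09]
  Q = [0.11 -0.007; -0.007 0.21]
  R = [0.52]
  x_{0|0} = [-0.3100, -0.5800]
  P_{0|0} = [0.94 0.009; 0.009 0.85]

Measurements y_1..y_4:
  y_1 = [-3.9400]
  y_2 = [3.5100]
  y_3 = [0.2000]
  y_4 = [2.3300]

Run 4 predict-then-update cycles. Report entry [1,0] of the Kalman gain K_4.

step 1: x^-=[-0.3526, -0.6249]  P^-=[1.2481 0.0934; 0.0934 1.1353]  S=[1.7941]  K=[0.7004; 0.1090]  nu=[-3.5312]  x^+=[-2.8257, -1.0098]  P^+=[0.3681 -0.0436; -0.0436 1.1140]
step 2: x^-=[-3.1284, -1.2479]  P^-=[0.5539 -0.0054; -0.0054 1.4103]  S=[1.0844]  K=[0.5104; 0.1121]  nu=[6.7508]  x^+=[0.3170, -0.4914]  P^+=[0.2715 -0.0674; -0.0674 1.3967]
step 3: x^-=[0.3389, -0.4889]  P^-=[0.4361 -0.0343; -0.0343 1.7122]  S=[0.9638]  K=[0.4493; 0.1243]  nu=[-0.0949]  x^+=[0.2963, -0.5007]  P^+=[0.2415 -0.0881; -0.0881 1.6973]
step 4: x^-=[0.3159, -0.5000]  P^-=[0.3991 -0.0540; -0.0540 2.0341]  S=[0.9258]  K=[0.4258; 0.1394]  nu=[2.0591]  x^+=[1.1926, -0.2129]  P^+=[0.2312 -0.1090; -0.1090 2.0162]

K[1,0] = 0.1394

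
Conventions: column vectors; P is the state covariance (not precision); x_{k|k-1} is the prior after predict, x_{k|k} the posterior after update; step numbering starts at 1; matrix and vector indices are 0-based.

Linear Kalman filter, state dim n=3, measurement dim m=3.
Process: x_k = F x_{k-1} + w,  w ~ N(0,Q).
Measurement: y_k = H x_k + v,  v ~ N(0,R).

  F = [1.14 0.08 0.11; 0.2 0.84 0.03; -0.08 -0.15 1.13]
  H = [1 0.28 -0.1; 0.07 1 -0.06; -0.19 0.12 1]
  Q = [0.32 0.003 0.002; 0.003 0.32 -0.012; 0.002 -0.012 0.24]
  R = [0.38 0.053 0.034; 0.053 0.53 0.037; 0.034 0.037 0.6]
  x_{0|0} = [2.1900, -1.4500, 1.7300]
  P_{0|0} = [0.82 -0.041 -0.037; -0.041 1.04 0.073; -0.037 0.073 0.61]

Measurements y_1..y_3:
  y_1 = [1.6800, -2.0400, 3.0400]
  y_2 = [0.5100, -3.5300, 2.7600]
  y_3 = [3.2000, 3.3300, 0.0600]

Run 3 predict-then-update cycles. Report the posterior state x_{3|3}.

step 1: x^-=[2.5709, -0.7281, 1.9972]  P^-=[1.3842 0.2268 -0.0441; 0.2268 1.0766 -0.0708; -0.0441 -0.0708 1.0285]  S=[1.9987 0.7000 -0.3445; 0.7000 1.6577 -0.0290; -0.3445 -0.0290 1.6834]  K=[0.7696 -0.1283 -0.0110; 0.0483 0.6417 0.0300; 0.0568 -0.0949 0.6209]  nu=[-0.4873, -1.3720, 1.6186]  x^+=[2.3541, -1.5835, 3.1048]  P^+=[0.3055 -0.0443 0.0782; -0.0443 0.3465 -0.0066; 0.0782 -0.0066 0.3866]
step 2: x^-=[2.8985, -0.7662, 3.5576]  P^-=[0.7353 0.0578 0.1254; 0.0578 0.5628 -0.0319; 0.1254 -0.0319 0.7304]  S=[1.1758 0.3207 -0.0367; 0.3207 1.1099 0.0190; -0.0367 0.0190 1.3071]  K=[0.6556 -0.0980 0.0142; 0.0506 0.4976 0.0131; 0.0791 -0.0924 0.5412]  nu=[-1.8182, -2.7532, -0.1549]  x^+=[1.9740, -2.2302, 3.5844]  P^+=[0.2609 -0.0301 0.0804; -0.0301 0.2684 -0.0100; 0.0804 -0.0100 0.3405]
step 3: x^-=[2.4662, -1.3710, 4.2270]  P^-=[0.6794 0.0559 0.1247; 0.0559 0.5105 -0.0270; 0.1247 -0.0270 0.6706]  S=[1.1140 0.2993 -0.0214; 0.2993 1.0562 0.0222; -0.0214 0.0222 1.2460]  K=[0.6372 -0.0900 0.0144; 0.0541 0.4730 0.0115; 0.0788 -0.0886 0.5195]  nu=[1.5403, 4.7820, -3.5339]  x^+=[2.9664, 0.9334, 2.0889]  P^+=[0.2531 -0.0264 0.0782; -0.0264 0.2552 -0.0094; 0.0782 -0.0094 0.3271]

x_post = [2.9664, 0.9334, 2.0889]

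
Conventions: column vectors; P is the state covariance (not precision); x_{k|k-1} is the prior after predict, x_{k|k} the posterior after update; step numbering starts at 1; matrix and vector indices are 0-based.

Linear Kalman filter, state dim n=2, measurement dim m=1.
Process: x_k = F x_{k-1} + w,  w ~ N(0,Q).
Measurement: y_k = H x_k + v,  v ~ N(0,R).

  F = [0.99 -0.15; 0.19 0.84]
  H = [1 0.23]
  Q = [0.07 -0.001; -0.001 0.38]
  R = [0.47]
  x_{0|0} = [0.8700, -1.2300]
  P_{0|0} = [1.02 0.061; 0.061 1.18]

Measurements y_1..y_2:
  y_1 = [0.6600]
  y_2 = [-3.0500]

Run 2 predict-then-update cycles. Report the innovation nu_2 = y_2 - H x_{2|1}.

step 1: x^-=[1.0458, -0.8679]  P^-=[1.0781 0.0912; 0.0912 1.2689]  S=[1.6572]  K=[0.6632; 0.2311]  nu=[-0.1862]  x^+=[0.9223, -0.9109]  P^+=[0.3492 -0.1629; -0.1629 1.1804]
step 2: x^-=[1.0497, -0.5899]  P^-=[0.4872 -0.2148; -0.2148 1.1735]  S=[0.9204]  K=[0.4756; 0.0598]  nu=[-3.9640]  x^+=[-0.8356, -0.8271]  P^+=[0.2790 -0.2410; -0.2410 1.1702]

innov = [-3.9640]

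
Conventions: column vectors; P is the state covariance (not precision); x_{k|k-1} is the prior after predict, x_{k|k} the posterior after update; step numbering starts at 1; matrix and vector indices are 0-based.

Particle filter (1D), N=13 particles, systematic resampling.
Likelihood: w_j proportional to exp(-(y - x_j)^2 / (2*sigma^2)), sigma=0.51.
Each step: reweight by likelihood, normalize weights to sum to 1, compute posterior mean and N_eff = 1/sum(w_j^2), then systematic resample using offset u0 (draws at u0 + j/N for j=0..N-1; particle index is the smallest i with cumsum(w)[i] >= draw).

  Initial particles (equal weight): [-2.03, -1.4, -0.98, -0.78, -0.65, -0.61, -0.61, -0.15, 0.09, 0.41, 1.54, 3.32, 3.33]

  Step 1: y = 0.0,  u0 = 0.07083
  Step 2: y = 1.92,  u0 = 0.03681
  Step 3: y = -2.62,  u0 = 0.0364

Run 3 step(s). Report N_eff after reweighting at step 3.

N_eff = 1.8075

step 1: w=[0.0001, 0.0050, 0.0344, 0.0676, 0.0967, 0.1065, 0.1065, 0.2086, 0.2145, 0.1577, 0.0023, 0.0000, 0.0000]  mean=-0.2303  Neff=6.5688  idx=[3, 4, 5, 5, 6, 7, 7, 7, 8, 8, 9, 9, 9]
step 2: w=[0.0000, 0.0001, 0.0001, 0.0001, 0.0001, 0.0064, 0.0064, 0.0064, 0.0386, 0.0386, 0.3011, 0.3011, 0.3011]  mean=0.3741  Neff=3.6355  idx=[8, 10, 10, 10, 10, 11, 11, 11, 11, 12, 12, 12, 12]
step 3: w=[0.7400, 0.0217, 0.0217, 0.0217, 0.0217, 0.0217, 0.0217, 0.0217, 0.0217, 0.0217, 0.0217, 0.0217, 0.0217]  mean=0.1732  Neff=1.8075  idx=[0, 0, 0, 0, 0, 0, 0, 0, 0, 0, 4, 7, 11]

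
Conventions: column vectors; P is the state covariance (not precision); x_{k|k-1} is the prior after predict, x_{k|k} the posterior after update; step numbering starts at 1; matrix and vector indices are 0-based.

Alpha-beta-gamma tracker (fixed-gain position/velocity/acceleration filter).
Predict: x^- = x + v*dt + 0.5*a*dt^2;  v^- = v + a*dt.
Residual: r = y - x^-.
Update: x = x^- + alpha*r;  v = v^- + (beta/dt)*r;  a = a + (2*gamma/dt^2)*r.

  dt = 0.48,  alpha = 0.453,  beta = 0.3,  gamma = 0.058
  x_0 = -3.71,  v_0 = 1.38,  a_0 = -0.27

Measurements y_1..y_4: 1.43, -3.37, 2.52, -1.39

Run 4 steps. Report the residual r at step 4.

resid = -4.4216

step 1: x_pred=-3.0787  r=4.5087  x^+=-1.0363  v^+=4.0683  a^+=2.0000
step 2: x_pred=1.1469  r=-4.5169  x^+=-0.8992  v^+=2.2053  a^+=-0.2741
step 3: x_pred=0.1277  r=2.3923  x^+=1.2114  v^+=3.5688  a^+=0.9303
step 4: x_pred=3.0316  r=-4.4216  x^+=1.0286  v^+=1.2519  a^+=-1.2959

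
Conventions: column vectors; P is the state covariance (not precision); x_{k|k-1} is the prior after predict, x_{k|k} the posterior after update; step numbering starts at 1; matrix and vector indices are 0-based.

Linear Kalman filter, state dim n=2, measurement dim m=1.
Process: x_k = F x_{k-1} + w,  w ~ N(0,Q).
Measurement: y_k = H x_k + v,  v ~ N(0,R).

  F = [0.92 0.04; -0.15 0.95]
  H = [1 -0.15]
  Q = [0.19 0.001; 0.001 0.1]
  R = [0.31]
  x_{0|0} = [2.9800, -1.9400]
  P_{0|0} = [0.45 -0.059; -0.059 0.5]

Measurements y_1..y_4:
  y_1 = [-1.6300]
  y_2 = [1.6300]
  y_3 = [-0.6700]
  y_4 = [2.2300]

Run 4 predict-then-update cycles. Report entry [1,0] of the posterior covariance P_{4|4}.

P_post[1,0] = 0.0782

step 1: x^-=[2.6640, -2.2900]  P^-=[0.5673 -0.0933; -0.0933 0.5782]  S=[0.9183]  K=[0.6330; -0.1960]  nu=[-4.6375]  x^+=[-0.2717, -1.3808]  P^+=[0.1993 0.0207; 0.0207 0.5429]
step 2: x^-=[-0.3052, -1.2710]  P^-=[0.3611 0.0121; 0.0121 0.5886]  S=[0.6807]  K=[0.5278; -0.1120]  nu=[1.7445]  x^+=[0.6156, -1.4664]  P^+=[0.1715 0.0523; 0.0523 0.5800]
step 3: x^-=[0.5077, -1.4854]  P^-=[0.3399 0.0448; 0.0448 0.6124]  S=[0.6503]  K=[0.5124; -0.0724]  nu=[-1.4005]  x^+=[-0.2099, -1.3840]  P^+=[0.1692 0.0689; 0.0689 0.6090]
step 4: x^-=[-0.2485, -1.2833]  P^-=[0.3392 0.0606; 0.0606 0.6338]  S=[0.6453]  K=[0.5116; -0.0534]  nu=[2.2860]  x^+=[0.9210, -1.4054]  P^+=[0.1703 0.0782; 0.0782 0.6320]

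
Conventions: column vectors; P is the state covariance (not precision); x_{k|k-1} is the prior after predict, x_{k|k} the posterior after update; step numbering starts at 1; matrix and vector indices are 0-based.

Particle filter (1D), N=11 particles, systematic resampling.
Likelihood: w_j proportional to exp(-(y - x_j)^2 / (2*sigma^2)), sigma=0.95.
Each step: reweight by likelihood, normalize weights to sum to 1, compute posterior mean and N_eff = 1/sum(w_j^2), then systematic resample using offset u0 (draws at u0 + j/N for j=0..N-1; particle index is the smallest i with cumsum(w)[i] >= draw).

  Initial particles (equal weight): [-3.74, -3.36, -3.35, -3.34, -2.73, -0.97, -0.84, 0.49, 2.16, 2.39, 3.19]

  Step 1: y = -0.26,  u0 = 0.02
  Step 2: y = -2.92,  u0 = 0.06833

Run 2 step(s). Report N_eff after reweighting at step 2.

N_eff = 2.8291

step 1: w=[0.0005, 0.0020, 0.0021, 0.0021, 0.0140, 0.3113, 0.3416, 0.3014, 0.0160, 0.0084, 0.0006]  mean=-0.4456  Neff=3.2793  idx=[4, 5, 5, 5, 6, 6, 6, 6, 7, 7, 7]
step 2: w=[0.5719, 0.0710, 0.0710, 0.0710, 0.0531, 0.0531, 0.0531, 0.0531, 0.0009, 0.0009, 0.0009]  mean=-1.9449  Neff=2.8291  idx=[0, 0, 0, 0, 0, 0, 1, 2, 4, 5, 7]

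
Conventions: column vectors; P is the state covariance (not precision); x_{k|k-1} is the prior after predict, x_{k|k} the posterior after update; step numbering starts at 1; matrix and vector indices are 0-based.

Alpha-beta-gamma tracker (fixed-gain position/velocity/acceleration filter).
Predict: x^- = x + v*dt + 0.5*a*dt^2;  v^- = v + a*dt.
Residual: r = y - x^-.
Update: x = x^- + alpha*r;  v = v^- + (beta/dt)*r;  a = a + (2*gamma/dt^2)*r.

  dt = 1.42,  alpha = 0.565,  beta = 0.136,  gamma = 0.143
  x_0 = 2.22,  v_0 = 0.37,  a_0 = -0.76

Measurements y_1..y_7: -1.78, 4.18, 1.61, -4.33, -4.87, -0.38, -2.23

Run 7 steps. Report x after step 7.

x_post = -2.5276

step 1: x_pred=1.9792  r=-3.7592  x^+=-0.1448  v^+=-1.0692  a^+=-1.2932
step 2: x_pred=-2.9669  r=7.1469  x^+=1.0711  v^+=-2.2211  a^+=-0.2795
step 3: x_pred=-2.3646  r=3.9746  x^+=-0.1190  v^+=-2.2373  a^+=0.2842
step 4: x_pred=-3.0093  r=-1.3207  x^+=-3.7555  v^+=-1.9602  a^+=0.0969
step 5: x_pred=-6.4412  r=1.5712  x^+=-5.5535  v^+=-1.6720  a^+=0.3198
step 6: x_pred=-7.6054  r=7.2254  x^+=-3.5230  v^+=-0.5259  a^+=1.3446
step 7: x_pred=-2.9142  r=0.6842  x^+=-2.5276  v^+=1.4489  a^+=1.4417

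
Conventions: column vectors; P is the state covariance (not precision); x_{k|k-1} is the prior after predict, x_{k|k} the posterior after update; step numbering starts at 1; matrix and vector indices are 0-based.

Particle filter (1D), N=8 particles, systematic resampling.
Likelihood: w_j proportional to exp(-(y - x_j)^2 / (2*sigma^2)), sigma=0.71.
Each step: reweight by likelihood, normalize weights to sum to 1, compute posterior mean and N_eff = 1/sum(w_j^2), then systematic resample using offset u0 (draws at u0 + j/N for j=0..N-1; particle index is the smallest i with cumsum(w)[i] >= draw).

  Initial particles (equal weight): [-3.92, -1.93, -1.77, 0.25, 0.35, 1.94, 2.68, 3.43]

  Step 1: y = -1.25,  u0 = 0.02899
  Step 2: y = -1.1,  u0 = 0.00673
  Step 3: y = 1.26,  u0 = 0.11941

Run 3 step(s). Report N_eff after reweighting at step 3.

N_eff = 6.9101

step 1: w=[0.0005, 0.3991, 0.4828, 0.0678, 0.0498, 0.0000, 0.0000, 0.0000]  mean=-1.5924  Neff=2.5037  idx=[1, 1, 1, 2, 2, 2, 2, 3]
step 2: w=[0.1190, 0.1190, 0.1190, 0.1510, 0.1510, 0.1510, 0.1510, 0.0387]  mean=-1.7490  Neff=7.3925  idx=[0, 1, 2, 3, 3, 4, 5, 6]
step 3: w=[0.0609, 0.0609, 0.0609, 0.1635, 0.1635, 0.1635, 0.1635, 0.1635]  mean=-1.7992  Neff=6.9101  idx=[1, 3, 4, 4, 5, 6, 7, 7]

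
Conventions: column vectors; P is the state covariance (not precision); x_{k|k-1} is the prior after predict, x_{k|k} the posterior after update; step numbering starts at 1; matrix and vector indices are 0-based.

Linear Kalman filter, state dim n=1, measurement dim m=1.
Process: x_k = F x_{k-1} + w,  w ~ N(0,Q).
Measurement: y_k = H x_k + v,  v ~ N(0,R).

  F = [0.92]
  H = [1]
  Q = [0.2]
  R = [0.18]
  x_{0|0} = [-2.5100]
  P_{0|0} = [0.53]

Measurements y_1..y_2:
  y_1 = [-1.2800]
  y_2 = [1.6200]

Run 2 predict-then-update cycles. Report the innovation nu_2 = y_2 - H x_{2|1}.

step 1: x^-=[-2.3092]  P^-=[0.6486]  S=[0.8286]  K=[0.7828]  nu=[1.0292]  x^+=[-1.5036]  P^+=[0.1409]
step 2: x^-=[-1.3833]  P^-=[0.3193]  S=[0.4993]  K=[0.6395]  nu=[3.0033]  x^+=[0.5372]  P^+=[0.1151]

innov = [3.0033]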